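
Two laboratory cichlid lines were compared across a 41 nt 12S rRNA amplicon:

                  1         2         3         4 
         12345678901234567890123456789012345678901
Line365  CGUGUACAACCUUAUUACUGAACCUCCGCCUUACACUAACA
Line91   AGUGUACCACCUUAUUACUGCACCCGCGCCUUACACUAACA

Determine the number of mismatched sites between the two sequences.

5

Mismatches occur at site 1 (C→A), site 8 (A→C), site 21 (A→C), site 25 (U→C), site 26 (C→G).
That gives 5 mismatches out of 41 aligned sites, so the Hamming distance is 5.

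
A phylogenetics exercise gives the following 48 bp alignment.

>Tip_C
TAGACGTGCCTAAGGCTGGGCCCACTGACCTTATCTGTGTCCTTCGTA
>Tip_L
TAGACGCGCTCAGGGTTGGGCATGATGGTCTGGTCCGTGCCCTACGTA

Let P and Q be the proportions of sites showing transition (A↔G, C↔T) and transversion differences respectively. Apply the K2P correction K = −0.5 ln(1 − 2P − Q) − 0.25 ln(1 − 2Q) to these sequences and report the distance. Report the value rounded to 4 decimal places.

The sequences differ at positions 7 (T/C, transition), 10 (C/T, transition), 11 (T/C, transition), 13 (A/G, transition), 16 (C/T, transition), 22 (C/A, transversion), 23 (C/T, transition), 24 (A/G, transition), 25 (C/A, transversion), 28 (A/G, transition), 29 (C/T, transition), 32 (T/G, transversion), 33 (A/G, transition), 36 (T/C, transition), 40 (T/C, transition), 44 (T/A, transversion).
Of the 16 differences, 12 transitions and 4 transversions over 48 sites: P = 12/48 = 0.250000, Q = 4/48 = 0.083333.
d = −0.5·ln(0.416667) − 0.25·ln(0.833334) = −0.5·(-0.875468) − 0.25·(-0.182321) = 0.4833.

0.4833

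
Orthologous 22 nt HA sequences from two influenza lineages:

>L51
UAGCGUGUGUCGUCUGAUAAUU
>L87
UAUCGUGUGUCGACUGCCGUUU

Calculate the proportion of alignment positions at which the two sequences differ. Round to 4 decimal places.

Differing sites — 3:G/U; 13:U/A; 17:A/C; 18:U/C; 19:A/G; 20:A/U.
There are 6 differences over 22 sites, so p = 6/22 = 0.2727.

0.2727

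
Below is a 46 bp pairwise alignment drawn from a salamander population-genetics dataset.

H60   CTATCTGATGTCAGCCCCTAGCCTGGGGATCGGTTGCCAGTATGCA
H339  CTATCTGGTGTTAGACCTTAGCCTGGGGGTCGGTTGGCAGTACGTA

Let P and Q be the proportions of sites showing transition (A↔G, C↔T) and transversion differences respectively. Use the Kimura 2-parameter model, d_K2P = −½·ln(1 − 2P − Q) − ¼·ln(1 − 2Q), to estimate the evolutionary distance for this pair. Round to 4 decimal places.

0.2042

The sequences differ at positions 8 (A/G, transition), 12 (C/T, transition), 15 (C/A, transversion), 18 (C/T, transition), 29 (A/G, transition), 37 (C/G, transversion), 43 (T/C, transition), 45 (C/T, transition).
Of the 8 differences, 6 transitions and 2 transversions over 46 sites: P = 6/46 = 0.130435, Q = 2/46 = 0.043478.
d = −0.5·ln(0.695652) − 0.25·ln(0.913044) = −0.5·(-0.362906) − 0.25·(-0.090971) = 0.2042.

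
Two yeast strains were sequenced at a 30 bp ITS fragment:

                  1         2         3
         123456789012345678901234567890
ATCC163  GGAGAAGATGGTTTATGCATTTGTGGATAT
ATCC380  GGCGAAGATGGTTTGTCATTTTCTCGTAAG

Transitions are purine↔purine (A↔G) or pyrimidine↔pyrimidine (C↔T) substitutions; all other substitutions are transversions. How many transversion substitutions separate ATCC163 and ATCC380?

The sequences differ at positions 3 (A/C, transversion), 15 (A/G, transition), 17 (G/C, transversion), 18 (C/A, transversion), 19 (A/T, transversion), 23 (G/C, transversion), 25 (G/C, transversion), 27 (A/T, transversion), 28 (T/A, transversion), 30 (T/G, transversion).
Of the 10 differences, 1 transition and 9 transversions, so the answer is 9.

9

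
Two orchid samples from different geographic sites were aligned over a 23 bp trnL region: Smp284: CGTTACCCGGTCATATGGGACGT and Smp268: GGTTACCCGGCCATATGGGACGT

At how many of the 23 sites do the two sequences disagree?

Differing sites — 1:C/G; 11:T/C.
That gives 2 mismatches out of 23 aligned sites, so the Hamming distance is 2.

2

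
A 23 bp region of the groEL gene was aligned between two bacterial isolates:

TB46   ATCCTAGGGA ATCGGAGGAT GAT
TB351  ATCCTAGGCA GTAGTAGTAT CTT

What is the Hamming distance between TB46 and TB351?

7

Differing sites — 9:G/C; 11:A/G; 13:C/A; 15:G/T; 18:G/T; 21:G/C; 22:A/T.
That gives 7 mismatches out of 23 aligned sites, so the Hamming distance is 7.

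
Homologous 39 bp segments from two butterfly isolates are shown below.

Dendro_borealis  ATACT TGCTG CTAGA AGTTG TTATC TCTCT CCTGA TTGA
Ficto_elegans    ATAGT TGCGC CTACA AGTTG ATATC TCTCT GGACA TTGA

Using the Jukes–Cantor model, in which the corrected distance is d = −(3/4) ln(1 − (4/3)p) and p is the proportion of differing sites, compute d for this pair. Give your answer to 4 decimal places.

Differing sites — 4:C/G; 9:T/G; 10:G/C; 14:G/C; 21:T/A; 31:C/G; 32:C/G; 33:T/A; 34:G/C.
p = 9/39 = 0.230769.
d = −0.75 · ln(1 − (4/3)·0.230769) = −0.75 · ln(0.692308) = −0.75 · (-0.367724) = 0.2758.

0.2758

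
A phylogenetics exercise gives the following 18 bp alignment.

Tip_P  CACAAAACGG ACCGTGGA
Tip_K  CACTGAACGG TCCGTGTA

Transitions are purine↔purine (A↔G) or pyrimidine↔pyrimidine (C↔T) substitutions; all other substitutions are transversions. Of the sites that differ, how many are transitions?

1

Differing sites — 4:A/T (Tv); 5:A/G (Ti); 11:A/T (Tv); 17:G/T (Tv).
Of the 4 differences, 1 transition and 3 transversions, so the answer is 1.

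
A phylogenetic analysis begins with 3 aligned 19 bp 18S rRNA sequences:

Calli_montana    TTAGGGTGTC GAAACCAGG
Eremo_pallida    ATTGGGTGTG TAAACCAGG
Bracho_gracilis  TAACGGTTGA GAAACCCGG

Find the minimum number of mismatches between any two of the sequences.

4

Pairwise Hamming distances:
  Calli_montana vs Eremo_pallida: 4
  Calli_montana vs Bracho_gracilis: 6
  Eremo_pallida vs Bracho_gracilis: 9
The smallest is 4, between Calli_montana and Eremo_pallida.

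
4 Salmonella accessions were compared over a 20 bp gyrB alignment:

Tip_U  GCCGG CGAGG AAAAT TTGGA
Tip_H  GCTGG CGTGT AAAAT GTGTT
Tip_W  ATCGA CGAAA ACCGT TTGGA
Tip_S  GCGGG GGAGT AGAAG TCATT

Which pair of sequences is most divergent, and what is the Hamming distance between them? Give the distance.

Pairwise Hamming distances:
  Tip_U vs Tip_H: 6
  Tip_U vs Tip_W: 8
  Tip_U vs Tip_S: 9
  Tip_H vs Tip_W: 13
  Tip_H vs Tip_S: 8
  Tip_W vs Tip_S: 15
The largest is 15, between Tip_W and Tip_S.

15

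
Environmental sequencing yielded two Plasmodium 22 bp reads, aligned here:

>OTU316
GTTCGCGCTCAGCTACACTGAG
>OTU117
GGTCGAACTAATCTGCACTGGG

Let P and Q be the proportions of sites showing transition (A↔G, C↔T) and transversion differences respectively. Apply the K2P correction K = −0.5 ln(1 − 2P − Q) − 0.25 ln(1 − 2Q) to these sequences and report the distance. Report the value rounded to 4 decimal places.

Differing sites — 2:T/G (Tv); 6:C/A (Tv); 7:G/A (Ti); 10:C/A (Tv); 12:G/T (Tv); 15:A/G (Ti); 21:A/G (Ti).
Of the 7 differences, 3 transitions and 4 transversions over 22 sites: P = 3/22 = 0.136364, Q = 4/22 = 0.181818.
d = −0.5·ln(0.545454) − 0.25·ln(0.636364) = −0.5·(-0.606137) − 0.25·(-0.451985) = 0.4161.

0.4161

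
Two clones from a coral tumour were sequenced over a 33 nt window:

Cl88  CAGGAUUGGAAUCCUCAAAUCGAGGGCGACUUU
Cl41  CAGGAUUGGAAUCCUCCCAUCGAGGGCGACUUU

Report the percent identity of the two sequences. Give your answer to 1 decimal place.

93.9%

Differing sites — 17:A/C; 18:A/C.
31 of the 33 sites match, so the percent identity is 31/33 × 100 = 93.9%.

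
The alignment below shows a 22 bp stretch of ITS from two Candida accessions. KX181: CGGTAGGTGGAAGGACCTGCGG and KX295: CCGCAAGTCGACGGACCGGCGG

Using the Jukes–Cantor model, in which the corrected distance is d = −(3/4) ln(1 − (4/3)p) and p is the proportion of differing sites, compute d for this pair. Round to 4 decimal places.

Differing sites — 2:G/C; 4:T/C; 6:G/A; 9:G/C; 12:A/C; 18:T/G.
p = 6/22 = 0.272727.
d = −0.75 · ln(1 − (4/3)·0.272727) = −0.75 · ln(0.636364) = −0.75 · (-0.451985) = 0.3390.

0.3390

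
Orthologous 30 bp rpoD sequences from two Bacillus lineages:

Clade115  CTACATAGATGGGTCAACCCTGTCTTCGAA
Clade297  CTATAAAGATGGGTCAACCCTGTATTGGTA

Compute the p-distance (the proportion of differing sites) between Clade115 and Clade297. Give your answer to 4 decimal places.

0.1667

Differing sites — 4:C/T; 6:T/A; 24:C/A; 27:C/G; 29:A/T.
There are 5 differences over 30 sites, so p = 5/30 = 0.1667.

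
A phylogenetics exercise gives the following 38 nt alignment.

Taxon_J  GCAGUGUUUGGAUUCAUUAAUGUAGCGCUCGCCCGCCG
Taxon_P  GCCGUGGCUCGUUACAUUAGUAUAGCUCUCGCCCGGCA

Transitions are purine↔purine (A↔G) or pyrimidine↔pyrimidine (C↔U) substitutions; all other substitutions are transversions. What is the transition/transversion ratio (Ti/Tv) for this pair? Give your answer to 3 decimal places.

0.571

Differing sites — 3:A/C (Tv); 7:U/G (Tv); 8:U/C (Ti); 10:G/C (Tv); 12:A/U (Tv); 14:U/A (Tv); 20:A/G (Ti); 22:G/A (Ti); 27:G/U (Tv); 36:C/G (Tv); 38:G/A (Ti).
Of the 11 differences, 4 transitions and 7 transversions, so Ti/Tv = 4/7 = 0.571.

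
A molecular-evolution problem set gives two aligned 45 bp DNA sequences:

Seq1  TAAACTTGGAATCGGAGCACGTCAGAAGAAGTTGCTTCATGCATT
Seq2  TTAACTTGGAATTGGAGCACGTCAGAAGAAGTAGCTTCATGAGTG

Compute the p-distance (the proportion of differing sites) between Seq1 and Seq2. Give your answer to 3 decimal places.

Mismatches occur at site 2 (A→T), site 13 (C→T), site 33 (T→A), site 42 (C→A), site 43 (A→G), site 45 (T→G).
There are 6 differences over 45 sites, so p = 6/45 = 0.133.

0.133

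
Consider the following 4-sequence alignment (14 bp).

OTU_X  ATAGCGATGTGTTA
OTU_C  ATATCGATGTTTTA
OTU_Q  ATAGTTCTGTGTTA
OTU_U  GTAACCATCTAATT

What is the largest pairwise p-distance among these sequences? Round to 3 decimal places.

Pairwise Hamming distances:
  OTU_X vs OTU_C: 2
  OTU_X vs OTU_Q: 3
  OTU_X vs OTU_U: 7
  OTU_C vs OTU_Q: 5
  OTU_C vs OTU_U: 7
  OTU_Q vs OTU_U: 9
The largest is 9 mismatches, between OTU_Q and OTU_U; p = 9/14 = 0.643.

0.643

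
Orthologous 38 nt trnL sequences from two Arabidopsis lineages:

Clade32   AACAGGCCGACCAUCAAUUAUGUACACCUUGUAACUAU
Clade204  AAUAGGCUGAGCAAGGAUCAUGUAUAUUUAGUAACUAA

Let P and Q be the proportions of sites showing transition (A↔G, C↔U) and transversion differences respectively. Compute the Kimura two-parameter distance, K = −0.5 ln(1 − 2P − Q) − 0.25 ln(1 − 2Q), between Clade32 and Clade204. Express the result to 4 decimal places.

Differing sites — 3:C/U (Ti); 8:C/U (Ti); 11:C/G (Tv); 14:U/A (Tv); 15:C/G (Tv); 16:A/G (Ti); 19:U/C (Ti); 25:C/U (Ti); 27:C/U (Ti); 28:C/U (Ti); 30:U/A (Tv); 38:U/A (Tv).
Of the 12 differences, 7 transitions and 5 transversions over 38 sites: P = 7/38 = 0.184211, Q = 5/38 = 0.131579.
d = −0.5·ln(0.499999) − 0.25·ln(0.736842) = −0.5·(-0.693149) − 0.25·(-0.305382) = 0.4229.

0.4229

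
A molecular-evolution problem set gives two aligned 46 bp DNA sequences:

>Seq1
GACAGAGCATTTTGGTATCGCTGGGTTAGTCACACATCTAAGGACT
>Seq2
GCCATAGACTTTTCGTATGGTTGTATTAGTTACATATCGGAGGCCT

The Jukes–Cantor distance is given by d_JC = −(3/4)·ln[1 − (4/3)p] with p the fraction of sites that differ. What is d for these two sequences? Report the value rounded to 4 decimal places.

The sequences differ at positions 2 (A/C), 5 (G/T), 8 (C/A), 9 (A/C), 14 (G/C), 19 (C/G), 21 (C/T), 24 (G/T), 25 (G/A), 31 (C/T), 35 (C/T), 39 (T/G), 40 (A/G), 44 (A/C).
p = 14/46 = 0.304348.
d = −0.75 · ln(1 − (4/3)·0.304348) = −0.75 · ln(0.594203) = −0.75 · (-0.520534) = 0.3904.

0.3904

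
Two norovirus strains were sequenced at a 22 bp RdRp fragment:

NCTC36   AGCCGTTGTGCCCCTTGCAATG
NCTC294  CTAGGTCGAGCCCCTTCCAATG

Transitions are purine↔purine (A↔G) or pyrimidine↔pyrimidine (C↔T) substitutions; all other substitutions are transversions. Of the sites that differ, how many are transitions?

The sequences differ at positions 1 (A/C, transversion), 2 (G/T, transversion), 3 (C/A, transversion), 4 (C/G, transversion), 7 (T/C, transition), 9 (T/A, transversion), 17 (G/C, transversion).
Of the 7 differences, 1 transition and 6 transversions, so the answer is 1.

1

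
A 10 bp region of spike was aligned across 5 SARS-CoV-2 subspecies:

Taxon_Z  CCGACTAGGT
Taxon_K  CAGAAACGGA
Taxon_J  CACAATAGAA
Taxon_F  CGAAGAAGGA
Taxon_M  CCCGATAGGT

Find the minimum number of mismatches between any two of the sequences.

3

Pairwise Hamming distances:
  Taxon_Z vs Taxon_K: 5
  Taxon_Z vs Taxon_J: 5
  Taxon_Z vs Taxon_F: 5
  Taxon_Z vs Taxon_M: 3
  Taxon_K vs Taxon_J: 4
  Taxon_K vs Taxon_F: 4
  Taxon_K vs Taxon_M: 6
  Taxon_J vs Taxon_F: 5
  Taxon_J vs Taxon_M: 4
  Taxon_F vs Taxon_M: 6
The smallest is 3, between Taxon_Z and Taxon_M.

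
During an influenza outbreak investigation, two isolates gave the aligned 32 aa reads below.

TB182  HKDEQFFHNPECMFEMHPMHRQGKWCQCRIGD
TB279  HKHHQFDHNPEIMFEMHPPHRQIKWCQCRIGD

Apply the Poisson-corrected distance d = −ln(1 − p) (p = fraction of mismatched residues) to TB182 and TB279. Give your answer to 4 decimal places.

0.2076

Mismatches occur at site 3 (D→H), site 4 (E→H), site 7 (F→D), site 12 (C→I), site 19 (M→P), site 23 (G→I).
p = 6/32 = 0.187500.
d = −ln(1 − 0.187500) = −ln(0.812500) = 0.2076.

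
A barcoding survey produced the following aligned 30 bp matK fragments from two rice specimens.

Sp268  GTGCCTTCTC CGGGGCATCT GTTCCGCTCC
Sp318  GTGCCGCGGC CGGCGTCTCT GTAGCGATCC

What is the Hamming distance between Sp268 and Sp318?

Differing sites — 6:T/G; 7:T/C; 8:C/G; 9:T/G; 14:G/C; 16:C/T; 17:A/C; 23:T/A; 24:C/G; 27:C/A.
That gives 10 mismatches out of 30 aligned sites, so the Hamming distance is 10.

10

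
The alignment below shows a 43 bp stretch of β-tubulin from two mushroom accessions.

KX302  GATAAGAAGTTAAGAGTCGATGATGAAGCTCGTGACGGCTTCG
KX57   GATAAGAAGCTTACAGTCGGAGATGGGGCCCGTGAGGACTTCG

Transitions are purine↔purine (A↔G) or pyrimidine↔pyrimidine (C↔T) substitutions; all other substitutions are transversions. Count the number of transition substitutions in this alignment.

6

The sequences differ at positions 10 (T/C, transition), 12 (A/T, transversion), 14 (G/C, transversion), 20 (A/G, transition), 21 (T/A, transversion), 26 (A/G, transition), 27 (A/G, transition), 30 (T/C, transition), 36 (C/G, transversion), 38 (G/A, transition).
Of the 10 differences, 6 transitions and 4 transversions, so the answer is 6.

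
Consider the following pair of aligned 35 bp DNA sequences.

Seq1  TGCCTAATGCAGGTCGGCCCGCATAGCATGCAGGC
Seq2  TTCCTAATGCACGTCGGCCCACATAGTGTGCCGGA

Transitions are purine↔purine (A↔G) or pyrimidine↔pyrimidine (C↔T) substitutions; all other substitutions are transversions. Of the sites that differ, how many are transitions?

3

The sequences differ at positions 2 (G/T, transversion), 12 (G/C, transversion), 21 (G/A, transition), 27 (C/T, transition), 28 (A/G, transition), 32 (A/C, transversion), 35 (C/A, transversion).
Of the 7 differences, 3 transitions and 4 transversions, so the answer is 3.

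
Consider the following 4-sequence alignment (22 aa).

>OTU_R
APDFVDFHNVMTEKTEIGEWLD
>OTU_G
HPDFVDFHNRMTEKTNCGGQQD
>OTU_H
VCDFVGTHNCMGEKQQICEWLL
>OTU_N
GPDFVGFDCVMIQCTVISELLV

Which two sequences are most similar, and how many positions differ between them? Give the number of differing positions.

Pairwise Hamming distances:
  OTU_R vs OTU_G: 7
  OTU_R vs OTU_H: 10
  OTU_R vs OTU_N: 11
  OTU_G vs OTU_H: 14
  OTU_G vs OTU_N: 15
  OTU_H vs OTU_N: 14
The smallest is 7, between OTU_R and OTU_G.

7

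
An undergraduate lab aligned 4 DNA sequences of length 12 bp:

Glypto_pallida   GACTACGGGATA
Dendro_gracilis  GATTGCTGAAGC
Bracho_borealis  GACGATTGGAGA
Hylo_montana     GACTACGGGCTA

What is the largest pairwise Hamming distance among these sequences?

7

Pairwise Hamming distances:
  Glypto_pallida vs Dendro_gracilis: 6
  Glypto_pallida vs Bracho_borealis: 4
  Glypto_pallida vs Hylo_montana: 1
  Dendro_gracilis vs Bracho_borealis: 6
  Dendro_gracilis vs Hylo_montana: 7
  Bracho_borealis vs Hylo_montana: 5
The largest is 7, between Dendro_gracilis and Hylo_montana.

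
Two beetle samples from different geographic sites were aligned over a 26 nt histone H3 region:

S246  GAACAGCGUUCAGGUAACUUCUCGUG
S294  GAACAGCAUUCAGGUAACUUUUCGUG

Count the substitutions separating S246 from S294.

2

Differing sites — 8:G/A; 21:C/U.
That gives 2 mismatches out of 26 aligned sites, so the Hamming distance is 2.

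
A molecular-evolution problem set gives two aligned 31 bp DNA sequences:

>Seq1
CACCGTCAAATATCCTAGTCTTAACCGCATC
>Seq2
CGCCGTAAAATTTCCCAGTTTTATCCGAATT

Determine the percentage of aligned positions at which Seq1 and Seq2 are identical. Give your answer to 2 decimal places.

The sequences differ at positions 2 (A/G), 7 (C/A), 12 (A/T), 16 (T/C), 20 (C/T), 24 (A/T), 28 (C/A), 31 (C/T).
23 of the 31 sites match, so the percent identity is 23/31 × 100 = 74.19%.

74.19%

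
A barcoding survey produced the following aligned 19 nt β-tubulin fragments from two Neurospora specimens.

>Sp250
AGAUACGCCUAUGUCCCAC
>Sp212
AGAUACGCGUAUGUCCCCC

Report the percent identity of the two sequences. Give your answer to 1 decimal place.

Differing sites — 9:C/G; 18:A/C.
17 of the 19 sites match, so the percent identity is 17/19 × 100 = 89.5%.

89.5%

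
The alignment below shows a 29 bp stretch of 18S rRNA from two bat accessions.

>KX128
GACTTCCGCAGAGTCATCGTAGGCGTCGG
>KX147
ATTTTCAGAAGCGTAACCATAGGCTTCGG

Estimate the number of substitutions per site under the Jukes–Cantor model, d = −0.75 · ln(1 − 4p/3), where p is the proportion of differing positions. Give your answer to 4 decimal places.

Differing sites — 1:G/A; 2:A/T; 3:C/T; 7:C/A; 9:C/A; 12:A/C; 15:C/A; 17:T/C; 19:G/A; 25:G/T.
p = 10/29 = 0.344828.
d = −0.75 · ln(1 − (4/3)·0.344828) = −0.75 · ln(0.540229) = −0.75 · (-0.615762) = 0.4618.

0.4618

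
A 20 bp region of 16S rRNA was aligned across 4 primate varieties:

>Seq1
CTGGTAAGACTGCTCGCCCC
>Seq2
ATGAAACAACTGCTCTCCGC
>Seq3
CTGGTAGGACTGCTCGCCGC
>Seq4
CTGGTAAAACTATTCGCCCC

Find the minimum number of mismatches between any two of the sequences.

Pairwise Hamming distances:
  Seq1 vs Seq2: 7
  Seq1 vs Seq3: 2
  Seq1 vs Seq4: 3
  Seq2 vs Seq3: 6
  Seq2 vs Seq4: 8
  Seq3 vs Seq4: 5
The smallest is 2, between Seq1 and Seq3.

2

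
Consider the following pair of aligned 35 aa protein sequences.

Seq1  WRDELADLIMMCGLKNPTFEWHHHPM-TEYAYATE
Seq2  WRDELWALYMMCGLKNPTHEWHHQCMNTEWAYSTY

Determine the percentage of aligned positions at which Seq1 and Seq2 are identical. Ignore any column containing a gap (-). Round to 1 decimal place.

73.5%

Excluding the 1 gap column leaves 34 comparable sites.
The sequences differ at positions 6 (A/W), 7 (D/A), 9 (I/Y), 19 (F/H), 24 (H/Q), 25 (P/C), 30 (Y/W), 33 (A/S), 35 (E/Y).
25 of the 34 comparable sites match, so the percent identity is 25/34 × 100 = 73.5%.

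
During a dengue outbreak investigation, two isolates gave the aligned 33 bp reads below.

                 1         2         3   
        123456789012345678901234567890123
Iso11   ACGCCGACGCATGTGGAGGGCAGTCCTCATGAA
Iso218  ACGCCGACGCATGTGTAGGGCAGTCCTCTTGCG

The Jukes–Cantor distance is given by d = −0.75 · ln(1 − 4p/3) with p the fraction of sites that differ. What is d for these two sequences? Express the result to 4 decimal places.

Mismatches occur at site 16 (G/T), site 29 (A/T), site 32 (A/C), site 33 (A/G).
p = 4/33 = 0.121212.
d = −0.75 · ln(1 − (4/3)·0.121212) = −0.75 · ln(0.838384) = −0.75 · (-0.176279) = 0.1322.

0.1322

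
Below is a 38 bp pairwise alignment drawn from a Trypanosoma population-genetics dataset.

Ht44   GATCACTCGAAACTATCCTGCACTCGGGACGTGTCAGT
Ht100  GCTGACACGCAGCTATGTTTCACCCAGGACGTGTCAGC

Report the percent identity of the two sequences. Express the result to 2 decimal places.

71.05%

The sequences differ at positions 2 (A/C), 4 (C/G), 7 (T/A), 10 (A/C), 12 (A/G), 17 (C/G), 18 (C/T), 20 (G/T), 24 (T/C), 26 (G/A), 38 (T/C).
27 of the 38 sites match, so the percent identity is 27/38 × 100 = 71.05%.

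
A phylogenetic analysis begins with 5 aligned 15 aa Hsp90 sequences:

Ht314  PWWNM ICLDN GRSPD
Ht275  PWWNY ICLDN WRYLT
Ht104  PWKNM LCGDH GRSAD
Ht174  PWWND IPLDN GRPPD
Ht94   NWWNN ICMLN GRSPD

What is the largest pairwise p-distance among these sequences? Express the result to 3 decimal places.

Pairwise Hamming distances:
  Ht314 vs Ht275: 5
  Ht314 vs Ht104: 5
  Ht314 vs Ht174: 3
  Ht314 vs Ht94: 4
  Ht275 vs Ht104: 9
  Ht275 vs Ht174: 6
  Ht275 vs Ht94: 8
  Ht104 vs Ht174: 8
  Ht104 vs Ht94: 8
  Ht174 vs Ht94: 6
The largest is 9 mismatches, between Ht275 and Ht104; p = 9/15 = 0.600.

0.600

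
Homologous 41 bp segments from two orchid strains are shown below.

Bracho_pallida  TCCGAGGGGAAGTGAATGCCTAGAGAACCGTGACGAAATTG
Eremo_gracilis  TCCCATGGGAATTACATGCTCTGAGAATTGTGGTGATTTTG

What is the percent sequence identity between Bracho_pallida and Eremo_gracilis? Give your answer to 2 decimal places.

65.85%

The sequences differ at positions 4 (G/C), 6 (G/T), 12 (G/T), 14 (G/A), 15 (A/C), 20 (C/T), 21 (T/C), 22 (A/T), 28 (C/T), 29 (C/T), 33 (A/G), 34 (C/T), 37 (A/T), 38 (A/T).
27 of the 41 sites match, so the percent identity is 27/41 × 100 = 65.85%.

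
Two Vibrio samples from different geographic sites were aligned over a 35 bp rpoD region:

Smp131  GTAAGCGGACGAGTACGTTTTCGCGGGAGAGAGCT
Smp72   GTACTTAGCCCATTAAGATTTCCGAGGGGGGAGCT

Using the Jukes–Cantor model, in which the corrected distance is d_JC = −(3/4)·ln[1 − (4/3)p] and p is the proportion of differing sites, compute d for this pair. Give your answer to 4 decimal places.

0.5716

Mismatches occur at site 4 (A↔C), site 5 (G↔T), site 6 (C↔T), site 7 (G↔A), site 9 (A↔C), site 11 (G↔C), site 13 (G↔T), site 16 (C↔A), site 18 (T↔A), site 23 (G↔C), site 24 (C↔G), site 25 (G↔A), site 28 (A↔G), site 30 (A↔G).
p = 14/35 = 0.400000.
d = −0.75 · ln(1 − (4/3)·0.400000) = −0.75 · ln(0.466667) = −0.75 · (-0.762139) = 0.5716.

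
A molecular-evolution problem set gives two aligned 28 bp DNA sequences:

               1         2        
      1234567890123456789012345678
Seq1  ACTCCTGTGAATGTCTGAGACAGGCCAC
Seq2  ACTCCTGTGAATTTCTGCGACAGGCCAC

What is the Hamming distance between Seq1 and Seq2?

2

Differing sites — 13:G/T; 18:A/C.
That gives 2 mismatches out of 28 aligned sites, so the Hamming distance is 2.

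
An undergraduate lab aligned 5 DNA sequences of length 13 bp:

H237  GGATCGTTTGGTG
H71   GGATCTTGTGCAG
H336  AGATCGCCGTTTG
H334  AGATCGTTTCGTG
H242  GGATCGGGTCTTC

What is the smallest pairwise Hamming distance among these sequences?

Pairwise Hamming distances:
  H237 vs H71: 4
  H237 vs H336: 6
  H237 vs H334: 2
  H237 vs H242: 5
  H71 vs H336: 8
  H71 vs H334: 6
  H71 vs H242: 6
  H336 vs H334: 5
  H336 vs H242: 6
  H334 vs H242: 5
The smallest is 2, between H237 and H334.

2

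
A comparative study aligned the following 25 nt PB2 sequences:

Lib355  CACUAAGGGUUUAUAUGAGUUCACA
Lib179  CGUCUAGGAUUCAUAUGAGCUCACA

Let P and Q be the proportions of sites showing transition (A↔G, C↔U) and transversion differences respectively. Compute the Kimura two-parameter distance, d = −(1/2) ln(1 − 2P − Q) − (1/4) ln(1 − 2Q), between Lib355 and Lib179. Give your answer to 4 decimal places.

0.3878

Differing sites — 2:A/G (Ti); 3:C/U (Ti); 4:U/C (Ti); 5:A/U (Tv); 9:G/A (Ti); 12:U/C (Ti); 20:U/C (Ti).
Of the 7 differences, 6 transitions and 1 transversion over 25 sites: P = 6/25 = 0.240000, Q = 1/25 = 0.040000.
d = −0.5·ln(0.480000) − 0.25·ln(0.920000) = −0.5·(-0.733969) − 0.25·(-0.083382) = 0.3878.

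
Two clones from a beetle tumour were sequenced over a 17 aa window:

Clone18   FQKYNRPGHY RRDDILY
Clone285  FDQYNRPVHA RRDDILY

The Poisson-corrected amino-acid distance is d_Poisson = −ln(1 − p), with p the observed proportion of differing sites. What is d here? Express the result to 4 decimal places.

0.2683

Mismatches occur at site 2 (Q↔D), site 3 (K↔Q), site 8 (G↔V), site 10 (Y↔A).
p = 4/17 = 0.235294.
d = −ln(1 − 0.235294) = −ln(0.764706) = 0.2683.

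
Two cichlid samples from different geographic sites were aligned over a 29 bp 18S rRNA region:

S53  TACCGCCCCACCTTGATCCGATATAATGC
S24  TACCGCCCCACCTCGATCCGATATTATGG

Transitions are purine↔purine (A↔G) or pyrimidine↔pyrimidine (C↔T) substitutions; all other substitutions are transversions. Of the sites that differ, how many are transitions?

1

Differing sites — 14:T/C (Ti); 25:A/T (Tv); 29:C/G (Tv).
Of the 3 differences, 1 transition and 2 transversions, so the answer is 1.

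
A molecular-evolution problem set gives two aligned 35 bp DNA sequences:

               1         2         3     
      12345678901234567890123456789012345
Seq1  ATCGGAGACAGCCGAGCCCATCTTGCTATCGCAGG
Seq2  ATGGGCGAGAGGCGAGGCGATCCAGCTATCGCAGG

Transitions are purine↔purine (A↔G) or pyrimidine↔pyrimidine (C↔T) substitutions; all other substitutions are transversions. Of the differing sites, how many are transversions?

Differing sites — 3:C/G (Tv); 6:A/C (Tv); 9:C/G (Tv); 12:C/G (Tv); 17:C/G (Tv); 19:C/G (Tv); 23:T/C (Ti); 24:T/A (Tv).
Of the 8 differences, 1 transition and 7 transversions, so the answer is 7.

7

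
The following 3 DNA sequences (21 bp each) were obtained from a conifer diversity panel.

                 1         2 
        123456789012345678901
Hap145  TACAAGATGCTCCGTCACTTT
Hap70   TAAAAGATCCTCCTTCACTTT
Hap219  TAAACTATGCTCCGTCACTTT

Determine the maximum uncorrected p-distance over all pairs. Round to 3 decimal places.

Pairwise Hamming distances:
  Hap145 vs Hap70: 3
  Hap145 vs Hap219: 3
  Hap70 vs Hap219: 4
The largest is 4 mismatches, between Hap70 and Hap219; p = 4/21 = 0.190.

0.190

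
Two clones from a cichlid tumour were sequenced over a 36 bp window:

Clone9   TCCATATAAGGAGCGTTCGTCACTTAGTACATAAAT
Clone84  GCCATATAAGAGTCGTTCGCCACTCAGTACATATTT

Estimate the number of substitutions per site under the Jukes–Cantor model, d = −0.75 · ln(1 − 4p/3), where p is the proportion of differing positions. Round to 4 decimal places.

The sequences differ at positions 1 (T/G), 11 (G/A), 12 (A/G), 13 (G/T), 20 (T/C), 25 (T/C), 34 (A/T), 35 (A/T).
p = 8/36 = 0.222222.
d = −0.75 · ln(1 − (4/3)·0.222222) = −0.75 · ln(0.703704) = −0.75 · (-0.351397) = 0.2635.

0.2635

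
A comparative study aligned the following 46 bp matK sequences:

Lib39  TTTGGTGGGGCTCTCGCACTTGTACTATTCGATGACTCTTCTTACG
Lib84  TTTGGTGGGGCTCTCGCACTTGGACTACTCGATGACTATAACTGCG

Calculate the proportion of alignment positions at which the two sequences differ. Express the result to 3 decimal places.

0.152

Differing sites — 23:T/G; 28:T/C; 38:C/A; 40:T/A; 41:C/A; 42:T/C; 44:A/G.
There are 7 differences over 46 sites, so p = 7/46 = 0.152.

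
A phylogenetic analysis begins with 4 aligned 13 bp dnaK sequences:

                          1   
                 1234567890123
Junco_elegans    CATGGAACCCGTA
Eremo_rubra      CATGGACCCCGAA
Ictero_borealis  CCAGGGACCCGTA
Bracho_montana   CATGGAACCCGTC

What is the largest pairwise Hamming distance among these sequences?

Pairwise Hamming distances:
  Junco_elegans vs Eremo_rubra: 2
  Junco_elegans vs Ictero_borealis: 3
  Junco_elegans vs Bracho_montana: 1
  Eremo_rubra vs Ictero_borealis: 5
  Eremo_rubra vs Bracho_montana: 3
  Ictero_borealis vs Bracho_montana: 4
The largest is 5, between Eremo_rubra and Ictero_borealis.

5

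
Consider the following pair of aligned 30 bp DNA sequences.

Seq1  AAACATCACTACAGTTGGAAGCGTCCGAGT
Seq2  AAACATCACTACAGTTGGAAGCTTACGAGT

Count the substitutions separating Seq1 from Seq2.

Differing sites — 23:G/T; 25:C/A.
That gives 2 mismatches out of 30 aligned sites, so the Hamming distance is 2.

2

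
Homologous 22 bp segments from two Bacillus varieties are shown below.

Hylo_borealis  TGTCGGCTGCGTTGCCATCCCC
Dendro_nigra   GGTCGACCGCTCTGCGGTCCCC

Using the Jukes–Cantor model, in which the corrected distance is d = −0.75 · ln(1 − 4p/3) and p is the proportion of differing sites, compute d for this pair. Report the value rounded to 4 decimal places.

The sequences differ at positions 1 (T/G), 6 (G/A), 8 (T/C), 11 (G/T), 12 (T/C), 16 (C/G), 17 (A/G).
p = 7/22 = 0.318182.
d = −0.75 · ln(1 − (4/3)·0.318182) = −0.75 · ln(0.575757) = −0.75 · (-0.552070) = 0.4141.

0.4141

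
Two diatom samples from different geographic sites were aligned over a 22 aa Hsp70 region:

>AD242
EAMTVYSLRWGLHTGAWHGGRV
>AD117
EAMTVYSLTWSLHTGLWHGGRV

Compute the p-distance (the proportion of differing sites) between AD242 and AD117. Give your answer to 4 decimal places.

Mismatches occur at site 9 (R↔T), site 11 (G↔S), site 16 (A↔L).
There are 3 differences over 22 sites, so p = 3/22 = 0.1364.

0.1364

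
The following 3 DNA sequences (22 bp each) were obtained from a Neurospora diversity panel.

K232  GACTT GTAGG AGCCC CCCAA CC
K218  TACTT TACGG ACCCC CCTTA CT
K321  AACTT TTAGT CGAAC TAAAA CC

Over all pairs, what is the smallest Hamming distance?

8

Pairwise Hamming distances:
  K232 vs K218: 8
  K232 vs K321: 9
  K218 vs K321: 13
The smallest is 8, between K232 and K218.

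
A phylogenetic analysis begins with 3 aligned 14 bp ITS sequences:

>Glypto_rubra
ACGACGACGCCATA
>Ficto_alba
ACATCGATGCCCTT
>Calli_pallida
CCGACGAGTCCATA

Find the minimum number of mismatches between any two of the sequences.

3

Pairwise Hamming distances:
  Glypto_rubra vs Ficto_alba: 5
  Glypto_rubra vs Calli_pallida: 3
  Ficto_alba vs Calli_pallida: 7
The smallest is 3, between Glypto_rubra and Calli_pallida.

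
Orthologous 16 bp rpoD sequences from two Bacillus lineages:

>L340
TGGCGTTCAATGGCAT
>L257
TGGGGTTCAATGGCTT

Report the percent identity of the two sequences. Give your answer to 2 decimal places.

Mismatches occur at site 4 (C→G), site 15 (A→T).
14 of the 16 sites match, so the percent identity is 14/16 × 100 = 87.50%.

87.50%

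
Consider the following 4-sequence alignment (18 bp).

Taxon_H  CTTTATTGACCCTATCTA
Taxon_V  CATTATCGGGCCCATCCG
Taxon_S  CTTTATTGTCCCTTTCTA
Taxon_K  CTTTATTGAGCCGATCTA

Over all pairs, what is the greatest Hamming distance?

Pairwise Hamming distances:
  Taxon_H vs Taxon_V: 7
  Taxon_H vs Taxon_S: 2
  Taxon_H vs Taxon_K: 2
  Taxon_V vs Taxon_S: 8
  Taxon_V vs Taxon_K: 6
  Taxon_S vs Taxon_K: 4
The largest is 8, between Taxon_V and Taxon_S.

8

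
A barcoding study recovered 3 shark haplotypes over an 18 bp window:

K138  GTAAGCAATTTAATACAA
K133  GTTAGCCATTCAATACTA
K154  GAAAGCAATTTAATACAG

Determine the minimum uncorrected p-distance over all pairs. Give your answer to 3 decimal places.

0.111

Pairwise Hamming distances:
  K138 vs K133: 4
  K138 vs K154: 2
  K133 vs K154: 6
The smallest is 2 mismatches, between K138 and K154; p = 2/18 = 0.111.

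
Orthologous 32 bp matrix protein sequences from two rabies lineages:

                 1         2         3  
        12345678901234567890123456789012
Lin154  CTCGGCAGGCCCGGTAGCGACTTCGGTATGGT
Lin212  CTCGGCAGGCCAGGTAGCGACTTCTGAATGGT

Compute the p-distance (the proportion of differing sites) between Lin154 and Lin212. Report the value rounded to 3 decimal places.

The sequences differ at positions 12 (C/A), 25 (G/T), 27 (T/A).
There are 3 differences over 32 sites, so p = 3/32 = 0.094.

0.094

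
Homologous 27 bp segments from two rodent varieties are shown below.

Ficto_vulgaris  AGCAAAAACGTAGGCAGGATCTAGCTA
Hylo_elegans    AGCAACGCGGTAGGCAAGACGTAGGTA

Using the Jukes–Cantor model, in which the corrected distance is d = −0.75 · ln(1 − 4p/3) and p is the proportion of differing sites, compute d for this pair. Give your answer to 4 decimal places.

The sequences differ at positions 6 (A/C), 7 (A/G), 8 (A/C), 9 (C/G), 17 (G/A), 20 (T/C), 21 (C/G), 25 (C/G).
p = 8/27 = 0.296296.
d = −0.75 · ln(1 − (4/3)·0.296296) = −0.75 · ln(0.604939) = −0.75 · (-0.502628) = 0.3770.

0.3770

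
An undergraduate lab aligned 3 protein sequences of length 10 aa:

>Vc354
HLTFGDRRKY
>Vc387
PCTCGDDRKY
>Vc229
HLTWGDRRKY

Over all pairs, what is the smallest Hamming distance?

Pairwise Hamming distances:
  Vc354 vs Vc387: 4
  Vc354 vs Vc229: 1
  Vc387 vs Vc229: 4
The smallest is 1, between Vc354 and Vc229.

1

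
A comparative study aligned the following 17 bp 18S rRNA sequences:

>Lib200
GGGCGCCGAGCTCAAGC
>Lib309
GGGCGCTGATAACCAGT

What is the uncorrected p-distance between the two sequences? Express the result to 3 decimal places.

0.353

Differing sites — 7:C/T; 10:G/T; 11:C/A; 12:T/A; 14:A/C; 17:C/T.
There are 6 differences over 17 sites, so p = 6/17 = 0.353.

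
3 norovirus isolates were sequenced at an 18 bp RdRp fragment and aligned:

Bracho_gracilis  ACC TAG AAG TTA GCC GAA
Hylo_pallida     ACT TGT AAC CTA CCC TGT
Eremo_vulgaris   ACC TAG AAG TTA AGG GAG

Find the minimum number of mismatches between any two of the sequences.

Pairwise Hamming distances:
  Bracho_gracilis vs Hylo_pallida: 9
  Bracho_gracilis vs Eremo_vulgaris: 4
  Hylo_pallida vs Eremo_vulgaris: 11
The smallest is 4, between Bracho_gracilis and Eremo_vulgaris.

4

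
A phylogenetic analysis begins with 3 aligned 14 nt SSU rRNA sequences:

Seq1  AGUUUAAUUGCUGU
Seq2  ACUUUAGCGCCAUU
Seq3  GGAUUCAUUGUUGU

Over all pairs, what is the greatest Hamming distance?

Pairwise Hamming distances:
  Seq1 vs Seq2: 7
  Seq1 vs Seq3: 4
  Seq2 vs Seq3: 11
The largest is 11, between Seq2 and Seq3.

11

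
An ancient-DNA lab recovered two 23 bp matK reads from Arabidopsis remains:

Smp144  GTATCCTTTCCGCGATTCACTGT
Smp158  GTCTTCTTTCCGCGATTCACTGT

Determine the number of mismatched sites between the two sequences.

2

The sequences differ at positions 3 (A/C), 5 (C/T).
That gives 2 mismatches out of 23 aligned sites, so the Hamming distance is 2.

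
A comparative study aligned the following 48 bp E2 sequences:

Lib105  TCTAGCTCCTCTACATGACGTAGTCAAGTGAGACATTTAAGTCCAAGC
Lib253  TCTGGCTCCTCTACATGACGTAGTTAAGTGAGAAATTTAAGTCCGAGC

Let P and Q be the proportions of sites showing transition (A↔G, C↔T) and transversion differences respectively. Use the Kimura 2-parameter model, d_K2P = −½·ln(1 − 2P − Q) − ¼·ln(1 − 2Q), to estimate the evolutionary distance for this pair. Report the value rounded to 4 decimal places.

The sequences differ at positions 4 (A/G, transition), 25 (C/T, transition), 34 (C/A, transversion), 45 (A/G, transition).
Of the 4 differences, 3 transitions and 1 transversion over 48 sites: P = 3/48 = 0.062500, Q = 1/48 = 0.020833.
d = −0.5·ln(0.854167) − 0.25·ln(0.958334) = −0.5·(-0.157629) − 0.25·(-0.042559) = 0.0895.

0.0895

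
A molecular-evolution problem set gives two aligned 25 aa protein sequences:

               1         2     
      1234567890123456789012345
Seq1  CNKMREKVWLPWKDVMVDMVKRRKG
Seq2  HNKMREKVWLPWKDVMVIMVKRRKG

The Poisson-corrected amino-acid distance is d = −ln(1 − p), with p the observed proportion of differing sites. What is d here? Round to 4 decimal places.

Differing sites — 1:C/H; 18:D/I.
p = 2/25 = 0.080000.
d = −ln(1 − 0.080000) = −ln(0.920000) = 0.0834.

0.0834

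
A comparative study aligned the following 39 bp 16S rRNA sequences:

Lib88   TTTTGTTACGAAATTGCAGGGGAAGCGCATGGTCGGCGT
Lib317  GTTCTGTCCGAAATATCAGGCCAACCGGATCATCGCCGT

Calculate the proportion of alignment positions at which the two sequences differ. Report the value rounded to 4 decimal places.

Differing sites — 1:T/G; 4:T/C; 5:G/T; 6:T/G; 8:A/C; 15:T/A; 16:G/T; 21:G/C; 22:G/C; 25:G/C; 28:C/G; 31:G/C; 32:G/A; 36:G/C.
There are 14 differences over 39 sites, so p = 14/39 = 0.3590.

0.3590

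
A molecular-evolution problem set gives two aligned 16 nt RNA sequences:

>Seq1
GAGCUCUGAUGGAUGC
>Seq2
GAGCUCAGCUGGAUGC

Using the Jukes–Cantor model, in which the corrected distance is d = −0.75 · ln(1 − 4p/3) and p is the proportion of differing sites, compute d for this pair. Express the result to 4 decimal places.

Mismatches occur at site 7 (U→A), site 9 (A→C).
p = 2/16 = 0.125000.
d = −0.75 · ln(1 − (4/3)·0.125000) = −0.75 · ln(0.833333) = −0.75 · (-0.182322) = 0.1367.

0.1367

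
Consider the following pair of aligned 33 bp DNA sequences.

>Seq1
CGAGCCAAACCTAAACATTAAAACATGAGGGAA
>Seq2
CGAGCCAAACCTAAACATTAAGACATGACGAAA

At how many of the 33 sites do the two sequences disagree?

3

Mismatches occur at site 22 (A/G), site 29 (G/C), site 31 (G/A).
That gives 3 mismatches out of 33 aligned sites, so the Hamming distance is 3.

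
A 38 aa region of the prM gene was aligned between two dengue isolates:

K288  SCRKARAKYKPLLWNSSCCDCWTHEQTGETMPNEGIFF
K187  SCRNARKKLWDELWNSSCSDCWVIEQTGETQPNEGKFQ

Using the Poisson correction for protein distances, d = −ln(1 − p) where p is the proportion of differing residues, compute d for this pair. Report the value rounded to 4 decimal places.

0.3795

The sequences differ at positions 4 (K/N), 7 (A/K), 9 (Y/L), 10 (K/W), 11 (P/D), 12 (L/E), 19 (C/S), 23 (T/V), 24 (H/I), 31 (M/Q), 36 (I/K), 38 (F/Q).
p = 12/38 = 0.315789.
d = −ln(1 − 0.315789) = −ln(0.684211) = 0.3795.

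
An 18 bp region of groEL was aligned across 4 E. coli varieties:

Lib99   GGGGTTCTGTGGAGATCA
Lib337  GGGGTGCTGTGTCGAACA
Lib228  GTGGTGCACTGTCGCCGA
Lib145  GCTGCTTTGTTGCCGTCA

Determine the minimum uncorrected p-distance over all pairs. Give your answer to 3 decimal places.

Pairwise Hamming distances:
  Lib99 vs Lib337: 4
  Lib99 vs Lib228: 9
  Lib99 vs Lib145: 8
  Lib337 vs Lib228: 6
  Lib337 vs Lib145: 10
  Lib228 vs Lib145: 13
The smallest is 4 mismatches, between Lib99 and Lib337; p = 4/18 = 0.222.

0.222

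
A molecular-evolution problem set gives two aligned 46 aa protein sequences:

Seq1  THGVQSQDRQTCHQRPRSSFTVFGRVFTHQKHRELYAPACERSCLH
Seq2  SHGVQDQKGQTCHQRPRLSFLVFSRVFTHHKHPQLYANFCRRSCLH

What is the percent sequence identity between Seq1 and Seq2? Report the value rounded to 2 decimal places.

Differing sites — 1:T/S; 6:S/D; 8:D/K; 9:R/G; 18:S/L; 21:T/L; 24:G/S; 30:Q/H; 33:R/P; 34:E/Q; 38:P/N; 39:A/F; 41:E/R.
33 of the 46 sites match, so the percent identity is 33/46 × 100 = 71.74%.

71.74%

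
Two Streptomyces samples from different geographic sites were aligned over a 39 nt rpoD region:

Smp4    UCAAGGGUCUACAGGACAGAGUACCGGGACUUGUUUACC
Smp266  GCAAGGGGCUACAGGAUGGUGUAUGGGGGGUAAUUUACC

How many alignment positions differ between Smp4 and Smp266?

11

The sequences differ at positions 1 (U/G), 8 (U/G), 17 (C/U), 18 (A/G), 20 (A/U), 24 (C/U), 25 (C/G), 29 (A/G), 30 (C/G), 32 (U/A), 33 (G/A).
That gives 11 mismatches out of 39 aligned sites, so the Hamming distance is 11.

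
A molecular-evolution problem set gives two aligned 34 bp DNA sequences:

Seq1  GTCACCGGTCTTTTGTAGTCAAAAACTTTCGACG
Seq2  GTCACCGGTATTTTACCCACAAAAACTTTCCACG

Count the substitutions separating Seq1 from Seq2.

7

Differing sites — 10:C/A; 15:G/A; 16:T/C; 17:A/C; 18:G/C; 19:T/A; 31:G/C.
That gives 7 mismatches out of 34 aligned sites, so the Hamming distance is 7.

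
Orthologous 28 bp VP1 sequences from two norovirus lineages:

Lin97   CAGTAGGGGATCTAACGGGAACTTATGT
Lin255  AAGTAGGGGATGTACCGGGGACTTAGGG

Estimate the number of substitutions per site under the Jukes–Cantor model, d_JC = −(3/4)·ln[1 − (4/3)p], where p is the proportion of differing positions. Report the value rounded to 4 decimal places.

Differing sites — 1:C/A; 12:C/G; 15:A/C; 20:A/G; 26:T/G; 28:T/G.
p = 6/28 = 0.214286.
d = −0.75 · ln(1 − (4/3)·0.214286) = −0.75 · ln(0.714285) = −0.75 · (-0.336473) = 0.2524.

0.2524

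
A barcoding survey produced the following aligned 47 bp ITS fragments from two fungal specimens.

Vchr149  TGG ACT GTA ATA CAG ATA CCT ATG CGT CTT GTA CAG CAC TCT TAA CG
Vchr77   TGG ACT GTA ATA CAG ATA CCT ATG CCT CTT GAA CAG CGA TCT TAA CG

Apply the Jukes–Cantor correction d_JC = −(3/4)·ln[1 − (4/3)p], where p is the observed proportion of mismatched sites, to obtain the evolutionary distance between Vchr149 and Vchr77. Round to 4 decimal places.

Mismatches occur at site 26 (G↔C), site 32 (T↔A), site 38 (A↔G), site 39 (C↔A).
p = 4/47 = 0.085106.
d = −0.75 · ln(1 − (4/3)·0.085106) = −0.75 · ln(0.886525) = −0.75 · (-0.120446) = 0.0903.

0.0903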